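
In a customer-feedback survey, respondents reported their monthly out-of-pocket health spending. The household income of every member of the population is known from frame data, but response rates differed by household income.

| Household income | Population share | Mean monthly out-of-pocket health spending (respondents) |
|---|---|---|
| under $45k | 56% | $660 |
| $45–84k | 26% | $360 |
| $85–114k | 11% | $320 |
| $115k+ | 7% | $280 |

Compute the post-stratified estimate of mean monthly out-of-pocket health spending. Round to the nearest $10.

$520

Weight each group's respondent value by its population share:
  under $45k: 0.56 × 660 = 369.6
  $45–84k: 0.26 × 360 = 93.6
  $85–114k: 0.11 × 320 = 35.2
  $115k+: 0.07 × 280 = 19.6
Post-stratified estimate = 518 → $520.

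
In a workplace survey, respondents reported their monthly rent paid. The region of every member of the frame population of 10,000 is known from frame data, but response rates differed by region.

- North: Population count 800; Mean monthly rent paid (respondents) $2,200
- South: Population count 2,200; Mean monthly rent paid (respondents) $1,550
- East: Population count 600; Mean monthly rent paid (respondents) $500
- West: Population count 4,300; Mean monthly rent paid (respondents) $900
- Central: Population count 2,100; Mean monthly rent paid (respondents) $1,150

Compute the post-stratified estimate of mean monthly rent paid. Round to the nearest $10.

$1,180

Weight each group's respondent value by its population share:
  North: (800/10,000) × 2200 = 176
  South: (2,200/10,000) × 1550 = 341
  East: (600/10,000) × 500 = 30
  West: (4,300/10,000) × 900 = 387
  Central: (2,100/10,000) × 1150 = 241.5
Post-stratified estimate = 1175.5 → $1,180.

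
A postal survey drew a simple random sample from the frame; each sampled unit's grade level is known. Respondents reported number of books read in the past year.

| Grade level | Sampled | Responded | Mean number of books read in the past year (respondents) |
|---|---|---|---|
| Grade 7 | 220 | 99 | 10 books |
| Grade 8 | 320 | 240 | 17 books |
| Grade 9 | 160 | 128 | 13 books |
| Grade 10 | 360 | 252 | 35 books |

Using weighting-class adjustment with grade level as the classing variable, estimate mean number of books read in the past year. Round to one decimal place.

Response rates by class: Grade 7 99/220 = 45%, Grade 8 240/320 = 75%, Grade 9 128/160 = 80%, Grade 10 252/360 = 70%.
Each respondent's weight = sampled/responded in their class; summing within a class gives n_sampled, so:
  Grade 7: 220 × 10 = 2200
  Grade 8: 320 × 17 = 5440
  Grade 9: 160 × 13 = 2080
  Grade 10: 360 × 35 = 12,600
Adjusted estimate = 22,320 / 1,060 = 21.0566 → 21.1.

21.1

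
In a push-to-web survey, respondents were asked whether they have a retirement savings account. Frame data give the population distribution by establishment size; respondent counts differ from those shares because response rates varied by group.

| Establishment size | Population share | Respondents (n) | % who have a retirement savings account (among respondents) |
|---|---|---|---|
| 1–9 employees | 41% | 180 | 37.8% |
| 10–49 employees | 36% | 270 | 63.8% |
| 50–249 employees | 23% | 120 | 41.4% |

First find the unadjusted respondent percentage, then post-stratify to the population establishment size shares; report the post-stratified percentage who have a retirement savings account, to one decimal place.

Unadjusted (pooled respondent) estimate weights by respondent counts:
  (180/570)×37.8 + (270/570)×63.8 + (120/570)×41.4 = 50.8737%
Post-stratifying to population shares instead:
  0.41×37.8 + 0.36×63.8 + 0.23×41.4 = 47.988%

48.0%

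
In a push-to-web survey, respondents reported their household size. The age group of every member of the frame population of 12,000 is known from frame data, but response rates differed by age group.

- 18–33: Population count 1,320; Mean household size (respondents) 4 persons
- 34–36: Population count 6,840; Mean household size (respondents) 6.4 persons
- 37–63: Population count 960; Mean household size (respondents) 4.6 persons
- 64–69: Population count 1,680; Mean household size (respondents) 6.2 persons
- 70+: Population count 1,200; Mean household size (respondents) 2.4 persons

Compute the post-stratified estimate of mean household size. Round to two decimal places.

5.56

Each cell contributes population-share × respondent value:
  18–33: (1,320/12,000) × 4 = 0.44
  34–36: (6,840/12,000) × 6.4 = 3.648
  37–63: (960/12,000) × 4.6 = 0.368
  64–69: (1,680/12,000) × 6.2 = 0.868
  70+: (1,200/12,000) × 2.4 = 0.24
Post-stratified estimate = 5.564 → 5.56.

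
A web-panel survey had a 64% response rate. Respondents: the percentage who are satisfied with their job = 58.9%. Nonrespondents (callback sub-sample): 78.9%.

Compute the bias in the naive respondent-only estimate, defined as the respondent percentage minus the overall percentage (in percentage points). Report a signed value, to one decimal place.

Nonresponse fraction = 1 − 0.64 = 0.36.
Bias = (nonresponse fraction) × (respondent percentage − nonrespondent percentage)
     = 0.36 × (58.9 − 78.9) = 0.36 × -20 = -7.2.

-7.2 percentage points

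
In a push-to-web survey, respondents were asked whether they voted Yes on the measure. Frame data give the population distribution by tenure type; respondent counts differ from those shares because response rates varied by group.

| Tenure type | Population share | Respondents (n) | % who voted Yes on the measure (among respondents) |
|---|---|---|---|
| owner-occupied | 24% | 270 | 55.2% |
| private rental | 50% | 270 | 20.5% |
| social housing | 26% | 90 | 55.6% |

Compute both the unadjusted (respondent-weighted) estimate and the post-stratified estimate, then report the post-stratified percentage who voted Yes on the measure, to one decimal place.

Unadjusted (pooled respondent) estimate weights by respondent counts:
  (270/630)×55.2 + (270/630)×20.5 + (90/630)×55.6 = 40.3857%
Post-stratifying to population shares instead:
  0.24×55.2 + 0.5×20.5 + 0.26×55.6 = 37.954%

38.0%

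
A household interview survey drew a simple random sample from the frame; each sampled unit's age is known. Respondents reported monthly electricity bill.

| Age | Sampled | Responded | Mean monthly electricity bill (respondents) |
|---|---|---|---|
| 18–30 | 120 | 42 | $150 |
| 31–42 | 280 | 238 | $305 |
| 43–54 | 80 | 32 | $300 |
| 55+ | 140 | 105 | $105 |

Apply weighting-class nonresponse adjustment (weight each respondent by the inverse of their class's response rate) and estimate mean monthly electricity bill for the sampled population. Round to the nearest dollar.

Class response rates: 18–30 42/120 = 35%, 31–42 238/280 = 85%, 43–54 32/80 = 40%, 55+ 105/140 = 75%.
With weight = n_sampled/n_responded per class, the weighted class total is n_sampled:
  18–30: 120 × 150 = 18,000
  31–42: 280 × 305 = 85,400
  43–54: 80 × 300 = 24,000
  55+: 140 × 105 = 14,700
Adjusted estimate = 142,100 / 620 = 229.194 → $229.

$229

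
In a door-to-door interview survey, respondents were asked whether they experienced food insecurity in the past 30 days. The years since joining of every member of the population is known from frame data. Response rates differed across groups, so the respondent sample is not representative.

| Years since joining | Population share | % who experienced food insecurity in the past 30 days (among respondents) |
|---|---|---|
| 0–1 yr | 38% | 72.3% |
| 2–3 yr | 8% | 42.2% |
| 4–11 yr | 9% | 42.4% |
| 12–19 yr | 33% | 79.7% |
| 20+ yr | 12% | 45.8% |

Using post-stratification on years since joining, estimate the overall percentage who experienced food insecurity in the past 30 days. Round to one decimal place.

Weight each group's respondent value by its population share:
  0–1 yr: 0.38 × 72.3 = 27.474
  2–3 yr: 0.08 × 42.2 = 3.376
  4–11 yr: 0.09 × 42.4 = 3.816
  12–19 yr: 0.33 × 79.7 = 26.301
  20+ yr: 0.12 × 45.8 = 5.496
Post-stratified estimate = 66.463 → 66.5%.

66.5%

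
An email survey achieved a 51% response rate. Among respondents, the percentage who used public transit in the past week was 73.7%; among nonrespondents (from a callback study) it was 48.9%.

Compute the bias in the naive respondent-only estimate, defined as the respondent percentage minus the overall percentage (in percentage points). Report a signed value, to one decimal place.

Nonresponse fraction = 1 − 0.51 = 0.49.
Bias = (nonresponse fraction) × (respondent percentage − nonrespondent percentage)
     = 0.49 × (73.7 − 48.9) = 0.49 × 24.8 = 12.152.

+12.2 percentage points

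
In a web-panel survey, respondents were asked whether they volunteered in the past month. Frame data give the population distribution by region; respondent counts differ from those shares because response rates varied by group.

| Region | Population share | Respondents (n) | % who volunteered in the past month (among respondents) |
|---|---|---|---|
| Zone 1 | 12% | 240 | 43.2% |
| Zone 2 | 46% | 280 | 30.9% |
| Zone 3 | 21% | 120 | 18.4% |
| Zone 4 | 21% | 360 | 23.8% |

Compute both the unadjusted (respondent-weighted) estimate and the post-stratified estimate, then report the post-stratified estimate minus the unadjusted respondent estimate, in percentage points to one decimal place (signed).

-1.5 percentage points

Unadjusted (pooled respondent) estimate weights by respondent counts:
  (240/1000)×43.2 + (280/1000)×30.9 + (120/1000)×18.4 + (360/1000)×23.8 = 29.796%
Post-stratified estimate weights by population shares:
  0.12×43.2 + 0.46×30.9 + 0.21×18.4 + 0.21×23.8 = 28.26%
Difference = 28.26 − 29.796 = -1.536 pp.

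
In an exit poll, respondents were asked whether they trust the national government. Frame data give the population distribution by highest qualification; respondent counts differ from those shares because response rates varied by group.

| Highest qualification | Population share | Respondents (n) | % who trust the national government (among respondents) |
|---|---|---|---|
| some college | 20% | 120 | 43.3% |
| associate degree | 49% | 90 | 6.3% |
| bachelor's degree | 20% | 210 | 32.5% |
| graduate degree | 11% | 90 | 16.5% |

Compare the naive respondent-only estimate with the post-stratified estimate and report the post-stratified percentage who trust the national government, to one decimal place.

Unadjusted (pooled respondent) estimate weights by respondent counts:
  (120/510)×43.3 + (90/510)×6.3 + (210/510)×32.5 + (90/510)×16.5 = 27.5941%
Post-stratified estimate weights by population shares:
  0.2×43.3 + 0.49×6.3 + 0.2×32.5 + 0.11×16.5 = 20.062%

20.1%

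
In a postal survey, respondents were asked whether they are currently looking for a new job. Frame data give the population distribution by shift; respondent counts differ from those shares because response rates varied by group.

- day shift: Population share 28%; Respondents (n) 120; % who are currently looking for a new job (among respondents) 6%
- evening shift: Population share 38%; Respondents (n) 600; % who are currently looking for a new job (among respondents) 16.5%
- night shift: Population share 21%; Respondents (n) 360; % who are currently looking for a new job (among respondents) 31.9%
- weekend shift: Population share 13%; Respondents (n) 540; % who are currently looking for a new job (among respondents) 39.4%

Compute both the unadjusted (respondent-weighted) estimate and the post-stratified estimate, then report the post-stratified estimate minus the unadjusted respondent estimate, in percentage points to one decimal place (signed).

-7.0 percentage points

Unadjusted (pooled respondent) estimate weights by respondent counts:
  (120/1620)×6 + (600/1620)×16.5 + (360/1620)×31.9 + (540/1620)×39.4 = 26.7778%
Post-stratified estimate weights by population shares:
  0.28×6 + 0.38×16.5 + 0.21×31.9 + 0.13×39.4 = 19.771%
Difference = 19.771 − 26.7778 = -7.0068 pp.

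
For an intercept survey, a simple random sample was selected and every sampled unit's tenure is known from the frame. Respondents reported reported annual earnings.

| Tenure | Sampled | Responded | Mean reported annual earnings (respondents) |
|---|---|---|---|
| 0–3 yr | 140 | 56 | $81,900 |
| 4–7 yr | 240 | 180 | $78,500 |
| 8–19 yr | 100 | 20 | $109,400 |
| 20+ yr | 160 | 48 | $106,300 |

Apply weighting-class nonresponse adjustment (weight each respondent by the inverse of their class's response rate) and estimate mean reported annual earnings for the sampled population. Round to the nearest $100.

Response rates by class: 0–3 yr 56/140 = 40%, 4–7 yr 180/240 = 75%, 8–19 yr 20/100 = 20%, 20+ yr 48/160 = 30%.
Weighting each respondent by the inverse class response rate inflates each class back to its sampled size, so the class weight is n_sampled:
  0–3 yr: 140 × 81,900 = 11,466,000
  4–7 yr: 240 × 78,500 = 18,840,000
  8–19 yr: 100 × 109,400 = 10,940,000
  20+ yr: 160 × 106,300 = 17,008,000
Adjusted estimate = 58,254,000 / 640 = 91021.9 → $91,000.

$91,000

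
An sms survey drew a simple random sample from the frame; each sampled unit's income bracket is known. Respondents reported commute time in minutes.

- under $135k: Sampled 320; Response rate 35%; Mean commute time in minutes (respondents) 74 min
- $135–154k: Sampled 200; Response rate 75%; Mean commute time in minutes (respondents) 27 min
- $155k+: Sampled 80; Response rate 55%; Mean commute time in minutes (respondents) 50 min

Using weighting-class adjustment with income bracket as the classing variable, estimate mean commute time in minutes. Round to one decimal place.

Weighting each respondent by the inverse class response rate inflates each class back to its sampled size, so the class weight is n_sampled:
  under $135k: 320 × 74 = 23,680
  $135–154k: 200 × 27 = 5400
  $155k+: 80 × 50 = 4000
Adjusted estimate = 33,080 / 600 = 55.1333 → 55.1.

55.1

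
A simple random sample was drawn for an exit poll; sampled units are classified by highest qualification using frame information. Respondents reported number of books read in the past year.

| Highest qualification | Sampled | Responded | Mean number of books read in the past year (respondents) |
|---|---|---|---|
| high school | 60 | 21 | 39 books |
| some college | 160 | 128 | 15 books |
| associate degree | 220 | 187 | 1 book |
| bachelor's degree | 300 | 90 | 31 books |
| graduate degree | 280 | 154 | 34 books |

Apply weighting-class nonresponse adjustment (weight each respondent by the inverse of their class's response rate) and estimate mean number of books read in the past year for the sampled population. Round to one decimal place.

23.3

Response rates by class: high school 21/60 = 35%, some college 128/160 = 80%, associate degree 187/220 = 85%, bachelor's degree 90/300 = 30%, graduate degree 154/280 = 55%.
With weight = n_sampled/n_responded per class, the weighted class total is n_sampled:
  high school: 60 × 39 = 2340
  some college: 160 × 15 = 2400
  associate degree: 220 × 1 = 220
  bachelor's degree: 300 × 31 = 9300
  graduate degree: 280 × 34 = 9520
Adjusted estimate = 23,780 / 1,020 = 23.3137 → 23.3.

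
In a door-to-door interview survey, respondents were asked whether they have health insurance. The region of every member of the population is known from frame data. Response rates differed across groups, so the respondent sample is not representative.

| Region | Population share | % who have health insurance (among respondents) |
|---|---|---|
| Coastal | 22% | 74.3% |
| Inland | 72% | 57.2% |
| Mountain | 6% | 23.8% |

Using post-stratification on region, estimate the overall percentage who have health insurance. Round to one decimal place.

Post-stratification weights by population share, not respondent share:
  Coastal: 0.22 × 74.3 = 16.346
  Inland: 0.72 × 57.2 = 41.184
  Mountain: 0.06 × 23.8 = 1.428
Post-stratified estimate = 58.958 → 59.0%.

59.0%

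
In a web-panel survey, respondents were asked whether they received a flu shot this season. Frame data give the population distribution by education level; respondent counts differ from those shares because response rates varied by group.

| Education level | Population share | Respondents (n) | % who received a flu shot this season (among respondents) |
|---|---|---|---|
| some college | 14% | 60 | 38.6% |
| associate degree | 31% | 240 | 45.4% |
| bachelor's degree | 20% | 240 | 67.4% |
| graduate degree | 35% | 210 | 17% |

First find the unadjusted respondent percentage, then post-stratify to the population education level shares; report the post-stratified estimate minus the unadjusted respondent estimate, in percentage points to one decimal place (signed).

-5.0 percentage points

Without adjustment, the pooled respondent share is:
  (60/750)×38.6 + (240/750)×45.4 + (240/750)×67.4 + (210/750)×17 = 43.944%
Reweighting by population education level shares:
  0.14×38.6 + 0.31×45.4 + 0.2×67.4 + 0.35×17 = 38.908%
Difference = 38.908 − 43.944 = -5.036 pp.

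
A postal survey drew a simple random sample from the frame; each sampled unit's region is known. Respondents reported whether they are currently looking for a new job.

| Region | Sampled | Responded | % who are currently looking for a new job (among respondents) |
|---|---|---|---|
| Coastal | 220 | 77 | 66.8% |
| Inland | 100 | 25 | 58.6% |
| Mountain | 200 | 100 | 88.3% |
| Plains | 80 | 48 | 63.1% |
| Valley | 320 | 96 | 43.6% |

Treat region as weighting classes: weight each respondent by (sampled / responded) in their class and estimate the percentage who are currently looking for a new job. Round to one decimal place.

Class response rates: Coastal 77/220 = 35%, Inland 25/100 = 25%, Mountain 100/200 = 50%, Plains 48/80 = 60%, Valley 96/320 = 30%.
Each respondent's weight = sampled/responded in their class; summing within a class gives n_sampled, so:
  Coastal: 220 × 66.8 = 14,696
  Inland: 100 × 58.6 = 5860
  Mountain: 200 × 88.3 = 17,660
  Plains: 80 × 63.1 = 5048
  Valley: 320 × 43.6 = 13,952
Adjusted estimate = 57,216 / 920 = 62.1913 → 62.2%.

62.2%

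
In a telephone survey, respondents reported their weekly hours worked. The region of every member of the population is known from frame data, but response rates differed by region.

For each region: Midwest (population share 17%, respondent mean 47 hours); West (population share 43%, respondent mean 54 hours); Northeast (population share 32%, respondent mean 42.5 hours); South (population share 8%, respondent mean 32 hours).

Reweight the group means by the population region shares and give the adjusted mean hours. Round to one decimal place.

47.4

Each cell contributes population-share × respondent value:
  Midwest: 0.17 × 47 = 7.99
  West: 0.43 × 54 = 23.22
  Northeast: 0.32 × 42.5 = 13.6
  South: 0.08 × 32 = 2.56
Post-stratified estimate = 47.37 → 47.4.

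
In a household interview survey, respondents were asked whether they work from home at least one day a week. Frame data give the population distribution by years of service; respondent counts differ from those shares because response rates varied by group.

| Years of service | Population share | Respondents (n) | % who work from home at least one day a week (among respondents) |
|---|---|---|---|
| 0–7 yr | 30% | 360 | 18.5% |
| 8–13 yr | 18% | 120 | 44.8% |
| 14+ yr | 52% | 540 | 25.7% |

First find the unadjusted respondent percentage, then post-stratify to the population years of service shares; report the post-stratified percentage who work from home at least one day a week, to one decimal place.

27.0%

Naive respondent-only estimate (weights = respondent counts):
  (360/1020)×18.5 + (120/1020)×44.8 + (540/1020)×25.7 = 25.4059%
Post-stratifying to population shares instead:
  0.3×18.5 + 0.18×44.8 + 0.52×25.7 = 26.978%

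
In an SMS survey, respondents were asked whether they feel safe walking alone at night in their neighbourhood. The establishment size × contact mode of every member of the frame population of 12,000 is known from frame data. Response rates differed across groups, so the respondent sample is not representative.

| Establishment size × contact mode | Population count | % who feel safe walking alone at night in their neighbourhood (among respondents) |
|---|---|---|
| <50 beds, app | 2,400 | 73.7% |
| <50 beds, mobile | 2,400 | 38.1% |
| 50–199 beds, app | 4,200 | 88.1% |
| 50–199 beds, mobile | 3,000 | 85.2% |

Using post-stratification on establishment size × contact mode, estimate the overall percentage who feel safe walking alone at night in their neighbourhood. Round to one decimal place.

74.5%

Post-stratification weights by population share, not respondent share:
  <50 beds, app: (2,400/12,000) × 73.7 = 14.74
  <50 beds, mobile: (2,400/12,000) × 38.1 = 7.62
  50–199 beds, app: (4,200/12,000) × 88.1 = 30.835
  50–199 beds, mobile: (3,000/12,000) × 85.2 = 21.3
Post-stratified estimate = 74.495 → 74.5%.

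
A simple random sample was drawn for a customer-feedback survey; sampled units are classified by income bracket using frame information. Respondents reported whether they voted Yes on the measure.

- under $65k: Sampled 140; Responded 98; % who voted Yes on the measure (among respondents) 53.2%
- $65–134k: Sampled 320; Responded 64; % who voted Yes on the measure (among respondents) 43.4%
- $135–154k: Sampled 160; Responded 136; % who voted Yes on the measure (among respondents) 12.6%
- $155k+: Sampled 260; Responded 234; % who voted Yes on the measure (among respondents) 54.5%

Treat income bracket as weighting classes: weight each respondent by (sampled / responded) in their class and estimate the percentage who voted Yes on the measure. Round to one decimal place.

42.6%

Class response rates: under $65k 98/140 = 70%, $65–134k 64/320 = 20%, $135–154k 136/160 = 85%, $155k+ 234/260 = 90%.
With weight = n_sampled/n_responded per class, the weighted class total is n_sampled:
  under $65k: 140 × 53.2 = 7448
  $65–134k: 320 × 43.4 = 13,888
  $135–154k: 160 × 12.6 = 2016
  $155k+: 260 × 54.5 = 14,170
Adjusted estimate = 37,522 / 880 = 42.6386 → 42.6%.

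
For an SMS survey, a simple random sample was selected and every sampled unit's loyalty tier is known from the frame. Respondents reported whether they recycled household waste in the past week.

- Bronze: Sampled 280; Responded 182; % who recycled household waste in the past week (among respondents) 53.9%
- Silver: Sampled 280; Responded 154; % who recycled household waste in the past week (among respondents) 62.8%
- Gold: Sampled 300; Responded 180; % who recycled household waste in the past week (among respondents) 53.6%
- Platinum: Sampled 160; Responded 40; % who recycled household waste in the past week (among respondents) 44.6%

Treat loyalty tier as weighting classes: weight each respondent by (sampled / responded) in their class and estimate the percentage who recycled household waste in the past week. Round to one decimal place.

Class response rates: Bronze 182/280 = 65%, Silver 154/280 = 55%, Gold 180/300 = 60%, Platinum 40/160 = 25%.
Weighting each respondent by the inverse class response rate inflates each class back to its sampled size, so the class weight is n_sampled:
  Bronze: 280 × 53.9 = 15,092
  Silver: 280 × 62.8 = 17,584
  Gold: 300 × 53.6 = 16,080
  Platinum: 160 × 44.6 = 7136
Adjusted estimate = 55,892 / 1,020 = 54.7961 → 54.8%.

54.8%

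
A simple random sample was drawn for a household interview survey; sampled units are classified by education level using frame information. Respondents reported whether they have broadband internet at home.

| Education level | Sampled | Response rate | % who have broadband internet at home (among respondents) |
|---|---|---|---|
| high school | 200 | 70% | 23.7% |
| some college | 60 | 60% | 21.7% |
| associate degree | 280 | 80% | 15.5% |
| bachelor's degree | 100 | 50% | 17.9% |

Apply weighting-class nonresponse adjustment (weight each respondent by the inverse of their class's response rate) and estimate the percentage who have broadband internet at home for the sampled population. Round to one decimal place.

19.0%

Weighting each respondent by the inverse class response rate inflates each class back to its sampled size, so the class weight is n_sampled:
  high school: 200 × 23.7 = 4740
  some college: 60 × 21.7 = 1302
  associate degree: 280 × 15.5 = 4340
  bachelor's degree: 100 × 17.9 = 1790
Adjusted estimate = 12,172 / 640 = 19.0188 → 19.0%.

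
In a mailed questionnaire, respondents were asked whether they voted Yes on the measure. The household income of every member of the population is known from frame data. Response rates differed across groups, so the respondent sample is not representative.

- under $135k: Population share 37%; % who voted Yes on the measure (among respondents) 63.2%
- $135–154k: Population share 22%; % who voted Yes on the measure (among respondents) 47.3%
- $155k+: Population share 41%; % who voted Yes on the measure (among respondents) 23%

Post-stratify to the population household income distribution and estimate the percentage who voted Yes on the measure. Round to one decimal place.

Weight each group's respondent value by its population share:
  under $135k: 0.37 × 63.2 = 23.384
  $135–154k: 0.22 × 47.3 = 10.406
  $155k+: 0.41 × 23 = 9.43
Post-stratified estimate = 43.22 → 43.2%.

43.2%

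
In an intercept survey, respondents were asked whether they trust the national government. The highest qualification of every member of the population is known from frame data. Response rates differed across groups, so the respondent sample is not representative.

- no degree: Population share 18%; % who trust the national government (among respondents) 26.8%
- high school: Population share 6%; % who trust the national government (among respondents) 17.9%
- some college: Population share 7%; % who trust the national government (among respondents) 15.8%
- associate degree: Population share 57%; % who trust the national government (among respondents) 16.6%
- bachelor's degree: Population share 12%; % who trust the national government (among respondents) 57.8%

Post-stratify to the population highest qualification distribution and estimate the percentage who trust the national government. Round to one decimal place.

Weight each group's respondent value by its population share:
  no degree: 0.18 × 26.8 = 4.824
  high school: 0.06 × 17.9 = 1.074
  some college: 0.07 × 15.8 = 1.106
  associate degree: 0.57 × 16.6 = 9.462
  bachelor's degree: 0.12 × 57.8 = 6.936
Post-stratified estimate = 23.402 → 23.4%.

23.4%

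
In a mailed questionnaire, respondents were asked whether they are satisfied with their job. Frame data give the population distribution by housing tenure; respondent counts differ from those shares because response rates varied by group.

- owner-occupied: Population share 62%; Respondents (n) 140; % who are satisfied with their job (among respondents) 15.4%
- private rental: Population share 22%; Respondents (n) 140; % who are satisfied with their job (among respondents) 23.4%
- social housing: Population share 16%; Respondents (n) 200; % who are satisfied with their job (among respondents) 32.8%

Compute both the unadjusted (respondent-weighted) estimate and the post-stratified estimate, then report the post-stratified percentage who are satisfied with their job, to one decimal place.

Naive respondent-only estimate (weights = respondent counts):
  (140/480)×15.4 + (140/480)×23.4 + (200/480)×32.8 = 24.9833%
Post-stratifying to population shares instead:
  0.62×15.4 + 0.22×23.4 + 0.16×32.8 = 19.944%

19.9%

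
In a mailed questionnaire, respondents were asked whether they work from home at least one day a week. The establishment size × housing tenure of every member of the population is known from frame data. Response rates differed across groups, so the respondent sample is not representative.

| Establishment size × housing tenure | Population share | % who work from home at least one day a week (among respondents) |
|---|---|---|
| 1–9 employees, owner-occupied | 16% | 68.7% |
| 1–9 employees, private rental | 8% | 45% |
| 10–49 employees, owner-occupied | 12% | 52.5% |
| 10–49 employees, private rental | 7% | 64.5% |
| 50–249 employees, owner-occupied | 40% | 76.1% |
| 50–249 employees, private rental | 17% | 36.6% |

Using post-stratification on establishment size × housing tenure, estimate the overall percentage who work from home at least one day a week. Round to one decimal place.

Weight each group's respondent value by its population share:
  1–9 employees, owner-occupied: 0.16 × 68.7 = 10.992
  1–9 employees, private rental: 0.08 × 45 = 3.6
  10–49 employees, owner-occupied: 0.12 × 52.5 = 6.3
  10–49 employees, private rental: 0.07 × 64.5 = 4.515
  50–249 employees, owner-occupied: 0.4 × 76.1 = 30.44
  50–249 employees, private rental: 0.17 × 36.6 = 6.222
Post-stratified estimate = 62.069 → 62.1%.

62.1%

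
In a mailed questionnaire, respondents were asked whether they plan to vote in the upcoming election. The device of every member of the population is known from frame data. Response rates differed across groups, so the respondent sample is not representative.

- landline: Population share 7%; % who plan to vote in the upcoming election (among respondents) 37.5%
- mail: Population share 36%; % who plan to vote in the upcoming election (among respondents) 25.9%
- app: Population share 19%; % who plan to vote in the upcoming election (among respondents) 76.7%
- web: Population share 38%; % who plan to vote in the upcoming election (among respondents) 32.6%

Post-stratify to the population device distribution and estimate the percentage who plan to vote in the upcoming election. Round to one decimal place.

Reweight to the known device distribution:
  landline: 0.07 × 37.5 = 2.625
  mail: 0.36 × 25.9 = 9.324
  app: 0.19 × 76.7 = 14.573
  web: 0.38 × 32.6 = 12.388
Post-stratified estimate = 38.91 → 38.9%.

38.9%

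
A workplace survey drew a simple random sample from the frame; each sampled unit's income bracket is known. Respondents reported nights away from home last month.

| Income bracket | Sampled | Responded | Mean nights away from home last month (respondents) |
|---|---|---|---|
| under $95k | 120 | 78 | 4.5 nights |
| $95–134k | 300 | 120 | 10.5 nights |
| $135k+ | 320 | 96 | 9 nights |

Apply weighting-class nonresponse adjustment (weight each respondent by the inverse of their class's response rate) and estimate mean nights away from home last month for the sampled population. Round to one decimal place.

8.9

Class response rates: under $95k 78/120 = 65%, $95–134k 120/300 = 40%, $135k+ 96/320 = 30%.
Weighting each respondent by the inverse class response rate inflates each class back to its sampled size, so the class weight is n_sampled:
  under $95k: 120 × 4.5 = 540
  $95–134k: 300 × 10.5 = 3150
  $135k+: 320 × 9 = 2880
Adjusted estimate = 6570 / 740 = 8.87838 → 8.9.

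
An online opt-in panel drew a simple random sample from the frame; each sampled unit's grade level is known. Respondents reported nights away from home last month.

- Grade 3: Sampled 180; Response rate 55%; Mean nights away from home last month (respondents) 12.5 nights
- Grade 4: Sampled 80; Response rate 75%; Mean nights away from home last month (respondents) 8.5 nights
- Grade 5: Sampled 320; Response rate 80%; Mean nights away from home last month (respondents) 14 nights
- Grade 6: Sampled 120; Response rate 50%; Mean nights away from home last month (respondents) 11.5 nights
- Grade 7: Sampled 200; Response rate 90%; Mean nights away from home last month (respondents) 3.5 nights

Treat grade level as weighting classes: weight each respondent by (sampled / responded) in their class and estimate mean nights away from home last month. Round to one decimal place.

Weighting each respondent by the inverse class response rate inflates each class back to its sampled size, so the class weight is n_sampled:
  Grade 3: 180 × 12.5 = 2250
  Grade 4: 80 × 8.5 = 680
  Grade 5: 320 × 14 = 4480
  Grade 6: 120 × 11.5 = 1380
  Grade 7: 200 × 3.5 = 700
Adjusted estimate = 9490 / 900 = 10.5444 → 10.5.

10.5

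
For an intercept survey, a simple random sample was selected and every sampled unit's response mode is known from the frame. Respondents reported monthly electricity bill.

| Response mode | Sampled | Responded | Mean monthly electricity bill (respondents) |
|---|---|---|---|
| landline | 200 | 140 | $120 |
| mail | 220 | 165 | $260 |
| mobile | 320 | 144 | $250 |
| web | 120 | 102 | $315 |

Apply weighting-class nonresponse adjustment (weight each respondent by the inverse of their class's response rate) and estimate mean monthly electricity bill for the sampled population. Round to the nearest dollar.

Response rates by class: landline 140/200 = 70%, mail 165/220 = 75%, mobile 144/320 = 45%, web 102/120 = 85%.
Weighting each respondent by the inverse class response rate inflates each class back to its sampled size, so the class weight is n_sampled:
  landline: 200 × 120 = 24,000
  mail: 220 × 260 = 57,200
  mobile: 320 × 250 = 80,000
  web: 120 × 315 = 37,800
Adjusted estimate = 199,000 / 860 = 231.395 → $231.

$231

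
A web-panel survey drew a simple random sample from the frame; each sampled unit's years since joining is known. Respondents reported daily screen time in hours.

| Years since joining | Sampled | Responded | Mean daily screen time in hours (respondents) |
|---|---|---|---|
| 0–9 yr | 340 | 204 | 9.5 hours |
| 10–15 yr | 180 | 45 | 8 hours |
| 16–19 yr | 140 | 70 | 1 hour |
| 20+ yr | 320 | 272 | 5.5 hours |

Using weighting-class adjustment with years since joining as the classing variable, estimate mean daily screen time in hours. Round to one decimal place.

6.7

Response rates by class: 0–9 yr 204/340 = 60%, 10–15 yr 45/180 = 25%, 16–19 yr 70/140 = 50%, 20+ yr 272/320 = 85%.
With weight = n_sampled/n_responded per class, the weighted class total is n_sampled:
  0–9 yr: 340 × 9.5 = 3230
  10–15 yr: 180 × 8 = 1440
  16–19 yr: 140 × 1 = 140
  20+ yr: 320 × 5.5 = 1760
Adjusted estimate = 6570 / 980 = 6.70408 → 6.7.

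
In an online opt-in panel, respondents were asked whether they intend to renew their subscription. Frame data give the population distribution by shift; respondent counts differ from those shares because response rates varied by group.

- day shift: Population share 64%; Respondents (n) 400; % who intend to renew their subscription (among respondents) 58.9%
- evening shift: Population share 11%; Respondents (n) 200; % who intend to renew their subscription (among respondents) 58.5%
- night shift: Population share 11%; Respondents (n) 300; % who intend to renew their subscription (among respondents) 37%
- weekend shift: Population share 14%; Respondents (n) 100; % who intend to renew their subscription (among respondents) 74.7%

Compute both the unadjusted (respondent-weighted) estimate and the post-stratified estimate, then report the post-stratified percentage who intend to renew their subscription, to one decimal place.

Naive respondent-only estimate (weights = respondent counts):
  (400/1000)×58.9 + (200/1000)×58.5 + (300/1000)×37 + (100/1000)×74.7 = 53.83%
Post-stratifying to population shares instead:
  0.64×58.9 + 0.11×58.5 + 0.11×37 + 0.14×74.7 = 58.659%

58.7%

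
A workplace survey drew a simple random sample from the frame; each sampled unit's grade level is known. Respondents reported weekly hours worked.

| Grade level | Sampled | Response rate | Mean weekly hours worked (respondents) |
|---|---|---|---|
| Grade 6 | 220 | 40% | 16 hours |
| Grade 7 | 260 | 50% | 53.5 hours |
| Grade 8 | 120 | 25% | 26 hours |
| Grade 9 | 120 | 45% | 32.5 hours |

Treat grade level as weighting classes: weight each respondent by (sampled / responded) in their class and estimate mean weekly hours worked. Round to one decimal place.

Each respondent's weight = sampled/responded in their class; summing within a class gives n_sampled, so:
  Grade 6: 220 × 16 = 3520
  Grade 7: 260 × 53.5 = 13,910
  Grade 8: 120 × 26 = 3120
  Grade 9: 120 × 32.5 = 3900
Adjusted estimate = 24,450 / 720 = 33.9583 → 34.0.

34.0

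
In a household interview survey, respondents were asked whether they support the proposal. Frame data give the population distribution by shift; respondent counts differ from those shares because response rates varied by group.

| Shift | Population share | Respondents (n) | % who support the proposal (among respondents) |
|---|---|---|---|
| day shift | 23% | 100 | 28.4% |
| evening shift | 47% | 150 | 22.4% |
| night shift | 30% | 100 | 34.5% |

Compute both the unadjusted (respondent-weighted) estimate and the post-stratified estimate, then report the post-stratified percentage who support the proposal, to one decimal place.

Naive respondent-only estimate (weights = respondent counts):
  (100/350)×28.4 + (150/350)×22.4 + (100/350)×34.5 = 27.5714%
Post-stratified estimate weights by population shares:
  0.23×28.4 + 0.47×22.4 + 0.3×34.5 = 27.41%

27.4%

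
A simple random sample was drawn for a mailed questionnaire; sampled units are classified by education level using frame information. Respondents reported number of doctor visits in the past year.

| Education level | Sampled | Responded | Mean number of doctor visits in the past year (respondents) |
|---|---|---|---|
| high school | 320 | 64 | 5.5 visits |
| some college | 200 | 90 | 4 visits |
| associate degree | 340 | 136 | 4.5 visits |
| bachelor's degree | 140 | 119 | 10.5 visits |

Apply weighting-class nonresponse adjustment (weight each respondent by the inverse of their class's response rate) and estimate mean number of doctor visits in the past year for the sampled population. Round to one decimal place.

Response rates by class: high school 64/320 = 20%, some college 90/200 = 45%, associate degree 136/340 = 40%, bachelor's degree 119/140 = 85%.
Each respondent's weight = sampled/responded in their class; summing within a class gives n_sampled, so:
  high school: 320 × 5.5 = 1760
  some college: 200 × 4 = 800
  associate degree: 340 × 4.5 = 1530
  bachelor's degree: 140 × 10.5 = 1470
Adjusted estimate = 5560 / 1,000 = 5.56 → 5.6.

5.6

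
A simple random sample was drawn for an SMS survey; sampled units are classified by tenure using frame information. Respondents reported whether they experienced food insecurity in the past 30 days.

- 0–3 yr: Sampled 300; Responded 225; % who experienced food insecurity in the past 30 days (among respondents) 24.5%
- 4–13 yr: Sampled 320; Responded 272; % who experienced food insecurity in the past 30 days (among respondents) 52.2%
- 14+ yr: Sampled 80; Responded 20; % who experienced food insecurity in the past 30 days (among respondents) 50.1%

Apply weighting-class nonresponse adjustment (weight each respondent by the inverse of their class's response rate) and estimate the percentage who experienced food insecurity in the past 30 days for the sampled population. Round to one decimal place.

40.1%

Class response rates: 0–3 yr 225/300 = 75%, 4–13 yr 272/320 = 85%, 14+ yr 20/80 = 25%.
Inverse-response-rate weighting restores each class to its sampled count, so class totals weight by n_sampled:
  0–3 yr: 300 × 24.5 = 7350
  4–13 yr: 320 × 52.2 = 16,704
  14+ yr: 80 × 50.1 = 4008
Adjusted estimate = 28,062 / 700 = 40.0886 → 40.1%.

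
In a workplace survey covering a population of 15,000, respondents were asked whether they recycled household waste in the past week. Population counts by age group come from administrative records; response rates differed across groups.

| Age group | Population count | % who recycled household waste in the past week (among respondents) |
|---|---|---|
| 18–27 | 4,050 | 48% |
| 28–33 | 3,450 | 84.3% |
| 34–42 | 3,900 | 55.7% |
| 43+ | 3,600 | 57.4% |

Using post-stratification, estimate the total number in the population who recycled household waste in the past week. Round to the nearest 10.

Each cell contributes its population count × the respondent rate:
  18–27: 4,050 × 48% = 1944
  28–33: 3,450 × 84.3% = 2908.35
  34–42: 3,900 × 55.7% = 2172.3
  43+: 3,600 × 57.4% = 2066.4
Estimated total = 9091.05 → 9,090.

9,090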